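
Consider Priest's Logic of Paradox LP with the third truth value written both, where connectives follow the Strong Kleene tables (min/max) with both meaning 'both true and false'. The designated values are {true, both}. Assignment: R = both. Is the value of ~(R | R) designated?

R | R = both | both = both
~(R | R) = ~both = both
both ∈ {true, both}.

Yes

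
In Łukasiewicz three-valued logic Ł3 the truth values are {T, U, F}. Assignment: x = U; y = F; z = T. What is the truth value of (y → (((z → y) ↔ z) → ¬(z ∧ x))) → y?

z → y = T → F = F
(z → y) ↔ z = F ↔ T = F
z ∧ x = T ∧ U = U
¬(z ∧ x) = ¬U = U
((z → y) ↔ z) → ¬(z ∧ x) = F → U = T
y → (((z → y) ↔ z) → ¬(z ∧ x)) = F → T = T
(y → (((z → y) ↔ z) → ¬(z ∧ x))) → y = T → F = F

F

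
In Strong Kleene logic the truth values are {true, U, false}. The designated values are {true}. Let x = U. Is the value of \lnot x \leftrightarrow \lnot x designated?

No

\lnot x = \lnot U = U
\lnot x = \lnot U = U
\lnot x \leftrightarrow \lnot x = U \leftrightarrow U = U
U ∉ {true}.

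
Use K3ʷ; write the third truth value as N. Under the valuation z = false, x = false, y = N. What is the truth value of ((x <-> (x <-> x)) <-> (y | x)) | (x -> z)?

N

x <-> x = false <-> false = true
x <-> (x <-> x) = false <-> true = false
y | x = N | false = N
(x <-> (x <-> x)) <-> (y | x) = false <-> N = N
x -> z = false -> false = true
((x <-> (x <-> x)) <-> (y | x)) | (x -> z) = N | true = N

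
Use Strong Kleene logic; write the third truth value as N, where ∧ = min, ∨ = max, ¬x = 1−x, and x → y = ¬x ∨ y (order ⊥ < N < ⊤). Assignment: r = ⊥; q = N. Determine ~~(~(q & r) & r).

⊥

q & r = N & ⊥ = ⊥
~(q & r) = ~⊥ = ⊤
~(q & r) & r = ⊤ & ⊥ = ⊥
~(~(q & r) & r) = ~⊥ = ⊤
~~(~(q & r) & r) = ~⊤ = ⊥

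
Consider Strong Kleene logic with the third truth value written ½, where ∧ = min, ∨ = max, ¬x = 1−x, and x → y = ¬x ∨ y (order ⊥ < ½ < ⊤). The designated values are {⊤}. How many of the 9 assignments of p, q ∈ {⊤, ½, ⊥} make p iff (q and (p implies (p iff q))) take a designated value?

Designated under: (p=⊤, q=⊤); (p=⊥, q=⊥).

2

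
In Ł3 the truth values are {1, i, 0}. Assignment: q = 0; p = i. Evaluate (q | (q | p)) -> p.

q | p = 0 | i = i
q | (q | p) = 0 | i = i
(q | (q | p)) -> p = i -> i = 1

1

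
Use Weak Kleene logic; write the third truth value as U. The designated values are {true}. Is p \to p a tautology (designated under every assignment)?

Countermodel: p=U gives U, which is not designated.

No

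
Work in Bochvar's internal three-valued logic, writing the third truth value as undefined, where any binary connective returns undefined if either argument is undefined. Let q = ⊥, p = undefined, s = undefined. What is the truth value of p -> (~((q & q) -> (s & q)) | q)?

undefined

q & q = ⊥ & ⊥ = ⊥
s & q = undefined & ⊥ = undefined
(q & q) -> (s & q) = ⊥ -> undefined = undefined  [any arg is the third value ⇒ result is the third value]
~((q & q) -> (s & q)) = ~undefined = undefined
~((q & q) -> (s & q)) | q = undefined | ⊥ = undefined
p -> (~((q & q) -> (s & q)) | q) = undefined -> undefined = undefined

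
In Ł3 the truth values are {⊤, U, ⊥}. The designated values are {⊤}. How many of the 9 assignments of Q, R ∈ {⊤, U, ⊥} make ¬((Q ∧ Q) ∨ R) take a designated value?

1

Designated under: (Q=⊥, R=⊥).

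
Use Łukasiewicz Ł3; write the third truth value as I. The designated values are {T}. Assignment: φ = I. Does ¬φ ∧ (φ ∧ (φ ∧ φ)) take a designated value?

No

¬φ = ¬I = I
φ ∧ φ = I ∧ I = I
φ ∧ (φ ∧ φ) = I ∧ I = I
¬φ ∧ (φ ∧ (φ ∧ φ)) = I ∧ I = I
I ∉ {T}.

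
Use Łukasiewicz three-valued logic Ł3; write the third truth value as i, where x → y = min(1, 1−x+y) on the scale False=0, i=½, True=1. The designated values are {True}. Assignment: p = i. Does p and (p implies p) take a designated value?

No

p implies p = i implies i = True  [min(1, 1−½+½)]
p and (p implies p) = i and True = i
i ∉ {True}.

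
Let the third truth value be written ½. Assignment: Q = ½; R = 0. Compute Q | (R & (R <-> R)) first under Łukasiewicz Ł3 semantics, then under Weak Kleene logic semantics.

½; ½

In Łukasiewicz Ł3: R <-> R = 0 <-> 0 = 1
R & (R <-> R) = 0 & 1 = 0
Q | (R & (R <-> R)) = ½ | 0 = ½
In Weak Kleene logic: R <-> R = 0 <-> 0 = 1
R & (R <-> R) = 0 & 1 = 0
Q | (R & (R <-> R)) = ½ | 0 = ½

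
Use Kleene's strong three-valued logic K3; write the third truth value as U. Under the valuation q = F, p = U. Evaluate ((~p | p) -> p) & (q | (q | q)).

F

~p = ~U = U
~p | p = U | U = U
(~p | p) -> p = U -> U = U  [~U | U]
q | q = F | F = F
q | (q | q) = F | F = F
((~p | p) -> p) & (q | (q | q)) = U & F = F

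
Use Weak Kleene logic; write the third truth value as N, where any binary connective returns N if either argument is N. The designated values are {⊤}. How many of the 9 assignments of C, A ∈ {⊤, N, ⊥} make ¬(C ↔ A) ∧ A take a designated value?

Designated under: (C=⊥, A=⊤).

1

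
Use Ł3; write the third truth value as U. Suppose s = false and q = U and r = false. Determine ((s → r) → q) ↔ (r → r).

s → r = false → false = true
(s → r) → q = true → U = U  [min(1, 1−1+½)]
r → r = false → false = true
((s → r) → q) ↔ (r → r) = U ↔ true = U

U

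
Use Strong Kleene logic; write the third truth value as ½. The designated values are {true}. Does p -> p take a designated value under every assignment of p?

No

Countermodel: p=½ gives ½, which is not designated.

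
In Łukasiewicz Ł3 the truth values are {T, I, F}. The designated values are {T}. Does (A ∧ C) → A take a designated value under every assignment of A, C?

Yes

Every assignment of A, C over {T, I, F} gives a value in {T}.
In particular, with A=I, C=I: (A ∧ C) → A = T.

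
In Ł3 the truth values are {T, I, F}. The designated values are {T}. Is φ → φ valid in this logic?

Every assignment of φ over {T, I, F} gives a value in {T}.
In particular, with φ=I: φ → φ = T.

Yes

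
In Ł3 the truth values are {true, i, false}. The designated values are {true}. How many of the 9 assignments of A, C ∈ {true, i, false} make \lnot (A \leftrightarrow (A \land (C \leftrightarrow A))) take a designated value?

1

Designated under: (A=true, C=false).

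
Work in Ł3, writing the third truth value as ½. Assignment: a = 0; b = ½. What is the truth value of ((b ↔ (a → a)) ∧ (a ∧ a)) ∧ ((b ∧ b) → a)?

0

a → a = 0 → 0 = 1
b ↔ (a → a) = ½ ↔ 1 = ½  [1 − |½−1|]
a ∧ a = 0 ∧ 0 = 0
(b ↔ (a → a)) ∧ (a ∧ a) = ½ ∧ 0 = 0
b ∧ b = ½ ∧ ½ = ½
(b ∧ b) → a = ½ → 0 = ½
((b ↔ (a → a)) ∧ (a ∧ a)) ∧ ((b ∧ b) → a) = 0 ∧ ½ = 0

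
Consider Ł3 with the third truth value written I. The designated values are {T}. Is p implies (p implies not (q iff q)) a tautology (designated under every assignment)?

No

Countermodel: p=T, q=T gives F, which is not designated.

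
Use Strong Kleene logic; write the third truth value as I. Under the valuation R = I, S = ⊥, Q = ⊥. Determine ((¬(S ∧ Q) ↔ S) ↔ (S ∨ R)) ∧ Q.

S ∧ Q = ⊥ ∧ ⊥ = ⊥
¬(S ∧ Q) = ¬⊥ = ⊤
¬(S ∧ Q) ↔ S = ⊤ ↔ ⊥ = ⊥
S ∨ R = ⊥ ∨ I = I
(¬(S ∧ Q) ↔ S) ↔ (S ∨ R) = ⊥ ↔ I = I
((¬(S ∧ Q) ↔ S) ↔ (S ∨ R)) ∧ Q = I ∧ ⊥ = ⊥

⊥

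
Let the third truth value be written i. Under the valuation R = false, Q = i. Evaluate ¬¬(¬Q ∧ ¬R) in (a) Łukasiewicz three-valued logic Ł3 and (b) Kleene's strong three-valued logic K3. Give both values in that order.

In Łukasiewicz three-valued logic Ł3: ¬Q = ¬i = i
¬R = ¬false = true
¬Q ∧ ¬R = i ∧ true = i
¬(¬Q ∧ ¬R) = ¬i = i
¬¬(¬Q ∧ ¬R) = ¬i = i
In Kleene's strong three-valued logic K3: ¬Q = ¬i = i
¬R = ¬false = true
¬Q ∧ ¬R = i ∧ true = i
¬(¬Q ∧ ¬R) = ¬i = i
¬¬(¬Q ∧ ¬R) = ¬i = i

i; i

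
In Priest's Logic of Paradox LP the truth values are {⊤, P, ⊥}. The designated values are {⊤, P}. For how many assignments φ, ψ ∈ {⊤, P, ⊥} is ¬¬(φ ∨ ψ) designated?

8

Of the 9 assignments, 8 give a value in {⊤, P}.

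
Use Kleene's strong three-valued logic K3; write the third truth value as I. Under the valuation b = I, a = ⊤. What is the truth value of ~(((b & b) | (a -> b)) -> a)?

b & b = I & I = I
a -> b = ⊤ -> I = I  [~⊤ | I]
(b & b) | (a -> b) = I | I = I
((b & b) | (a -> b)) -> a = I -> ⊤ = ⊤
~(((b & b) | (a -> b)) -> a) = ~⊤ = ⊥

⊥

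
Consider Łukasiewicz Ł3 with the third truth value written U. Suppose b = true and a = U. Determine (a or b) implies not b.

false

a or b = U or true = true
not b = not true = false
(a or b) implies not b = true implies false = false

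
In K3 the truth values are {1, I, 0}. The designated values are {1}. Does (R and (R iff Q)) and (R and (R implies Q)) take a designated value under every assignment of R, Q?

Countermodel: R=1, Q=I gives I, which is not designated.

No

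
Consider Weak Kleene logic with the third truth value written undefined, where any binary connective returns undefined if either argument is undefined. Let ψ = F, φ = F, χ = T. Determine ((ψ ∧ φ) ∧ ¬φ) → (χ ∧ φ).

ψ ∧ φ = F ∧ F = F
¬φ = ¬F = T
(ψ ∧ φ) ∧ ¬φ = F ∧ T = F
χ ∧ φ = T ∧ F = F
((ψ ∧ φ) ∧ ¬φ) → (χ ∧ φ) = F → F = T

T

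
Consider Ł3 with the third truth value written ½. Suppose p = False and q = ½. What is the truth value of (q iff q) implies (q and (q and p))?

q iff q = ½ iff ½ = True  [1 − |½−½|]
q and p = ½ and False = False
q and (q and p) = ½ and False = False
(q iff q) implies (q and (q and p)) = True implies False = False

False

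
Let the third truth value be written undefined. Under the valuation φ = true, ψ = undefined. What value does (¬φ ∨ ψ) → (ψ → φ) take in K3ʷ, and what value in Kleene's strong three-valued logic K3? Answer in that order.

undefined; true

In K3ʷ: ¬φ = ¬true = false
¬φ ∨ ψ = false ∨ undefined = undefined
ψ → φ = undefined → true = undefined
(¬φ ∨ ψ) → (ψ → φ) = undefined → undefined = undefined
In Kleene's strong three-valued logic K3: ¬φ = ¬true = false
¬φ ∨ ψ = false ∨ undefined = undefined
ψ → φ = undefined → true = true
(¬φ ∨ ψ) → (ψ → φ) = undefined → true = true
They differ because K3ʷ and Kleene's strong three-valued logic K3 treat undefined differently under the binary connectives.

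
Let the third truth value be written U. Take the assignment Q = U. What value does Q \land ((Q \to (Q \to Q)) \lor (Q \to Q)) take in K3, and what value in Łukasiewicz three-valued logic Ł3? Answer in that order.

In K3: Q \to Q = U \to U = U  [\lnot U \lor U]
Q \to (Q \to Q) = U \to U = U
Q \to Q = U \to U = U
(Q \to (Q \to Q)) \lor (Q \to Q) = U \lor U = U
Q \land ((Q \to (Q \to Q)) \lor (Q \to Q)) = U \land U = U
In Łukasiewicz three-valued logic Ł3: Q \to Q = U \to U = True  [min(1, 1−½+½)]
Q \to (Q \to Q) = U \to True = True
Q \to Q = U \to U = True
(Q \to (Q \to Q)) \lor (Q \to Q) = True \lor True = True
Q \land ((Q \to (Q \to Q)) \lor (Q \to Q)) = U \land True = U

U; U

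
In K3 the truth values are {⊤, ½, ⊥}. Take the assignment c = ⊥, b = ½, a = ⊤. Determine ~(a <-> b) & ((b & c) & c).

a <-> b = ⊤ <-> ½ = ½
~(a <-> b) = ~½ = ½
b & c = ½ & ⊥ = ⊥
(b & c) & c = ⊥ & ⊥ = ⊥
~(a <-> b) & ((b & c) & c) = ½ & ⊥ = ⊥

⊥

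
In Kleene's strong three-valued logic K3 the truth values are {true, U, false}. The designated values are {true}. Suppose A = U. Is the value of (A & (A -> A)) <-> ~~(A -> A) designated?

No

A -> A = U -> U = U  [~U | U]
A & (A -> A) = U & U = U
A -> A = U -> U = U
~(A -> A) = ~U = U
~~(A -> A) = ~U = U
(A & (A -> A)) <-> ~~(A -> A) = U <-> U = U
U ∉ {true}.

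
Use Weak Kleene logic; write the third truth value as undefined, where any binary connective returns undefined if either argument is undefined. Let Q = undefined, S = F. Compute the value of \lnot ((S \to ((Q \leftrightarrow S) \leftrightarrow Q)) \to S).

undefined

Q \leftrightarrow S = undefined \leftrightarrow F = undefined
(Q \leftrightarrow S) \leftrightarrow Q = undefined \leftrightarrow undefined = undefined
S \to ((Q \leftrightarrow S) \leftrightarrow Q) = F \to undefined = undefined  [any arg is the third value ⇒ result is the third value]
(S \to ((Q \leftrightarrow S) \leftrightarrow Q)) \to S = undefined \to F = undefined
\lnot ((S \to ((Q \leftrightarrow S) \leftrightarrow Q)) \to S) = \lnot undefined = undefined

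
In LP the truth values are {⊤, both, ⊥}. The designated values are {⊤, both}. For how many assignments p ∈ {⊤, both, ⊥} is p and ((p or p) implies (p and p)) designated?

p=⊤: ⊤ ✓
p=both: both ✓
p=⊥: ⊥ ·

2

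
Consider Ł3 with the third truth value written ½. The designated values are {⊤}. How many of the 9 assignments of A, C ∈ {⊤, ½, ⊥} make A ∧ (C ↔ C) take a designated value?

3

Designated under: (A=⊤, C=⊤); (A=⊤, C=½); (A=⊤, C=⊥).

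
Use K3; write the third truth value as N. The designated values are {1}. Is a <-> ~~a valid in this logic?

No

Countermodel: a=N gives N, which is not designated.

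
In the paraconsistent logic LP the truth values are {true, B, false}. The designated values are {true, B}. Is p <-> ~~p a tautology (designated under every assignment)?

Yes

Every assignment of p over {true, B, false} gives a value in {true, B}.
In particular, with p=B: p <-> ~~p = B.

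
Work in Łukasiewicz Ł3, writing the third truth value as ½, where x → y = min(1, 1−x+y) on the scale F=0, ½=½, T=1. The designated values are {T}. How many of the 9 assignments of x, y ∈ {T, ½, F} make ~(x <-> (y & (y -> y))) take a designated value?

2

Designated under: (x=T, y=F); (x=F, y=T).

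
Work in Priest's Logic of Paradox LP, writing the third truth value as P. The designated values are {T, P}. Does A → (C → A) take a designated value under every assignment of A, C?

Every assignment of A, C over {T, P, F} gives a value in {T, P}.
In particular, with A=P, C=P: A → (C → A) = P.

Yes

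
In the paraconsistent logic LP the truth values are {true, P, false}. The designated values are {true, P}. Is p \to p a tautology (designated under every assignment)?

Yes

Every assignment of p over {true, P, false} gives a value in {true, P}.
In particular, with p=P: p \to p = P.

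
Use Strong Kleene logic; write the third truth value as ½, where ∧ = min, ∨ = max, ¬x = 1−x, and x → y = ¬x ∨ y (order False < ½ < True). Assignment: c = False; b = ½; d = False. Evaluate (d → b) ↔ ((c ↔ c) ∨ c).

True

d → b = False → ½ = True
c ↔ c = False ↔ False = True
(c ↔ c) ∨ c = True ∨ False = True
(d → b) ↔ ((c ↔ c) ∨ c) = True ↔ True = True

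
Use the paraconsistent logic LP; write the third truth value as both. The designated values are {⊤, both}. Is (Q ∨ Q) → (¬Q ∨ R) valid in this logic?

No

Countermodel: Q=⊤, R=⊥ gives ⊥, which is not designated.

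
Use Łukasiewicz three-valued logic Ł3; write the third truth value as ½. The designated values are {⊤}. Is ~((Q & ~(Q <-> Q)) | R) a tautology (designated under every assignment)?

Countermodel: Q=⊤, R=⊤ gives ⊥, which is not designated.

No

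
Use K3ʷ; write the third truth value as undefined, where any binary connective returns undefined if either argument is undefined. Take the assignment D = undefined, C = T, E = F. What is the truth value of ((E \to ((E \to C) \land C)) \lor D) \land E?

E \to C = F \to T = T
(E \to C) \land C = T \land T = T
E \to ((E \to C) \land C) = F \to T = T
(E \to ((E \to C) \land C)) \lor D = T \lor undefined = undefined
((E \to ((E \to C) \land C)) \lor D) \land E = undefined \land F = undefined

undefined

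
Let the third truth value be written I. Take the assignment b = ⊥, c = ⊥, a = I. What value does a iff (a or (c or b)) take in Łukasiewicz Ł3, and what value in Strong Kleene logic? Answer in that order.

In Łukasiewicz Ł3: c or b = ⊥ or ⊥ = ⊥
a or (c or b) = I or ⊥ = I
a iff (a or (c or b)) = I iff I = ⊤  [1 − |½−½|]
In Strong Kleene logic: c or b = ⊥ or ⊥ = ⊥
a or (c or b) = I or ⊥ = I
a iff (a or (c or b)) = I iff I = I
They differ because Łukasiewicz Ł3 and Strong Kleene logic treat I differently under implication.

⊤; I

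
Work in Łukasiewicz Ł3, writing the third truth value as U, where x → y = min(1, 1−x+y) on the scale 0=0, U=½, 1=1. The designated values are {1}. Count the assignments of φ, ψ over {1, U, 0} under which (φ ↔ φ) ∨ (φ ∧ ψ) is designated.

9

Of the 9 assignments, 9 give a value in {1}.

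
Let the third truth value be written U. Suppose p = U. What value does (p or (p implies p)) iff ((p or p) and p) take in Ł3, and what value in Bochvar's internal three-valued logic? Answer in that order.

U; U

In Ł3: p implies p = U implies U = true  [min(1, 1−½+½)]
p or (p implies p) = U or true = true
p or p = U or U = U
(p or p) and p = U and U = U
(p or (p implies p)) iff ((p or p) and p) = true iff U = U
In Bochvar's internal three-valued logic: p implies p = U implies U = U  [any arg is the third value ⇒ result is the third value]
p or (p implies p) = U or U = U
p or p = U or U = U
(p or p) and p = U and U = U
(p or (p implies p)) iff ((p or p) and p) = U iff U = U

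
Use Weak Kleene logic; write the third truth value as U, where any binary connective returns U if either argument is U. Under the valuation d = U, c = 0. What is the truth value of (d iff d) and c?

d iff d = U iff U = U
(d iff d) and c = U and 0 = U

U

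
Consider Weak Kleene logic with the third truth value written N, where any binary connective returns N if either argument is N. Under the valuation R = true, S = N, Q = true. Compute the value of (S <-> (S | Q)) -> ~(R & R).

S | Q = N | true = N
S <-> (S | Q) = N <-> N = N
R & R = true & true = true
~(R & R) = ~true = false
(S <-> (S | Q)) -> ~(R & R) = N -> false = N

N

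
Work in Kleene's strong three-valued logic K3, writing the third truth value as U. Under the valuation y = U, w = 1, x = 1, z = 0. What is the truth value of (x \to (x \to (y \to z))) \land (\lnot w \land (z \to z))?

0

y \to z = U \to 0 = U  [\lnot U \lor 0]
x \to (y \to z) = 1 \to U = U
x \to (x \to (y \to z)) = 1 \to U = U
\lnot w = \lnot 1 = 0
z \to z = 0 \to 0 = 1
\lnot w \land (z \to z) = 0 \land 1 = 0
(x \to (x \to (y \to z))) \land (\lnot w \land (z \to z)) = U \land 0 = 0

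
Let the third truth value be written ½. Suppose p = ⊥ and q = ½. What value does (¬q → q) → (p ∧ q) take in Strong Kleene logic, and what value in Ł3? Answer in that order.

In Strong Kleene logic: ¬q = ¬½ = ½
¬q → q = ½ → ½ = ½
p ∧ q = ⊥ ∧ ½ = ⊥
(¬q → q) → (p ∧ q) = ½ → ⊥ = ½
In Ł3: ¬q = ¬½ = ½
¬q → q = ½ → ½ = ⊤  [min(1, 1−½+½)]
p ∧ q = ⊥ ∧ ½ = ⊥
(¬q → q) → (p ∧ q) = ⊤ → ⊥ = ⊥
They differ because Strong Kleene logic and Ł3 treat ½ differently under implication.

½; ⊥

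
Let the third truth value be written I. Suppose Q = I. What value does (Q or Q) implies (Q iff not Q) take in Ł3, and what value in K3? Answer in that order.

In Ł3: Q or Q = I or I = I
not Q = not I = I
Q iff not Q = I iff I = 1
(Q or Q) implies (Q iff not Q) = I implies 1 = 1
In K3: Q or Q = I or I = I
not Q = not I = I
Q iff not Q = I iff I = I
(Q or Q) implies (Q iff not Q) = I implies I = I
They differ because Ł3 and K3 treat I differently under implication.

1; I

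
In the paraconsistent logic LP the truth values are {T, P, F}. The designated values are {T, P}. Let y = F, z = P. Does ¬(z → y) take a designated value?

z → y = P → F = P  [¬P ∨ F]
¬(z → y) = ¬P = P
P ∈ {T, P}.

Yes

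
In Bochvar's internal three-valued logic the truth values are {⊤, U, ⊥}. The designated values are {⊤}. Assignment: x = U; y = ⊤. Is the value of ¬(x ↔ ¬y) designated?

No

¬y = ¬⊤ = ⊥
x ↔ ¬y = U ↔ ⊥ = U
¬(x ↔ ¬y) = ¬U = U
U ∉ {⊤}.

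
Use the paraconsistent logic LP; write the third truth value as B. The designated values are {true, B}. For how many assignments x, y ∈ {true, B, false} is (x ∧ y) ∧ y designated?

4

Designated under: (x=true, y=true); (x=true, y=B); (x=B, y=true); (x=B, y=B).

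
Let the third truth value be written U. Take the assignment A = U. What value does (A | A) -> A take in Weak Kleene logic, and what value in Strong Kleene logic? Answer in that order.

In Weak Kleene logic: A | A = U | U = U
(A | A) -> A = U -> U = U  [any arg is the third value ⇒ result is the third value]
In Strong Kleene logic: A | A = U | U = U
(A | A) -> A = U -> U = U  [~U | U]

U; U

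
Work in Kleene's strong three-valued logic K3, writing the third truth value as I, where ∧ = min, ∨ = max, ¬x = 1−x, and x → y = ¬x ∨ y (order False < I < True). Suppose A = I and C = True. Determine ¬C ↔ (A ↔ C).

¬C = ¬True = False
A ↔ C = I ↔ True = I
¬C ↔ (A ↔ C) = False ↔ I = I

I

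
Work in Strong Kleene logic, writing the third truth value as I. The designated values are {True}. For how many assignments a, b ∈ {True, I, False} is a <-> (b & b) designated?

Designated under: (a=True, b=True); (a=False, b=False).

2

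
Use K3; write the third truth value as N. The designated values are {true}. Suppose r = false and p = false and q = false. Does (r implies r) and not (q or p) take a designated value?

Yes

r implies r = false implies false = true
q or p = false or false = false
not (q or p) = not false = true
(r implies r) and not (q or p) = true and true = true
true ∈ {true}.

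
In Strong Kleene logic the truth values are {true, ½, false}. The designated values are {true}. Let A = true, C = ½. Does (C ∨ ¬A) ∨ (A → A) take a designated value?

¬A = ¬true = false
C ∨ ¬A = ½ ∨ false = ½
A → A = true → true = true
(C ∨ ¬A) ∨ (A → A) = ½ ∨ true = true
true ∈ {true}.

Yes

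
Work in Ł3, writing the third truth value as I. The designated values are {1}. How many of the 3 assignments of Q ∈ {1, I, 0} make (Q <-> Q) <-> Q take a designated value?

Q=1: 1 ✓
Q=I: I ·
Q=0: 0 ·

1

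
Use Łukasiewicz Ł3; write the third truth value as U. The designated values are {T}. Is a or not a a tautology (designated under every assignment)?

No

Countermodel: a=U gives U, which is not designated.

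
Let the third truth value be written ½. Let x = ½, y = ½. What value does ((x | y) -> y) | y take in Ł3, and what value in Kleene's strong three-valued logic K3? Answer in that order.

In Ł3: x | y = ½ | ½ = ½
(x | y) -> y = ½ -> ½ = T  [min(1, 1−½+½)]
((x | y) -> y) | y = T | ½ = T
In Kleene's strong three-valued logic K3: x | y = ½ | ½ = ½
(x | y) -> y = ½ -> ½ = ½  [~½ | ½]
((x | y) -> y) | y = ½ | ½ = ½
They differ because Ł3 and Kleene's strong three-valued logic K3 treat ½ differently under implication.

T; ½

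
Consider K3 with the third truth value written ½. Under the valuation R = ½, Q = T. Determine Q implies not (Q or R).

F

Q or R = T or ½ = T
not (Q or R) = not T = F
Q implies not (Q or R) = T implies F = F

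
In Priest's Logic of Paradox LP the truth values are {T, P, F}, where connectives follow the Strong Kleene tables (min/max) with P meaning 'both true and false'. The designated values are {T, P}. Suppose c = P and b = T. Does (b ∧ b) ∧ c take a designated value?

Yes

b ∧ b = T ∧ T = T
(b ∧ b) ∧ c = T ∧ P = P
P ∈ {T, P}.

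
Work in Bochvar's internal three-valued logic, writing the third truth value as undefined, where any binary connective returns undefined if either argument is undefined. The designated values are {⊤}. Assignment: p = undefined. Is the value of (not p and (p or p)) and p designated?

No

not p = not undefined = undefined
p or p = undefined or undefined = undefined
not p and (p or p) = undefined and undefined = undefined
(not p and (p or p)) and p = undefined and undefined = undefined
undefined ∉ {⊤}.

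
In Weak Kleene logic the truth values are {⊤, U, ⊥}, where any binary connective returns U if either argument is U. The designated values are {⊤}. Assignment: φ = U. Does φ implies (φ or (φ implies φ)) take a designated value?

φ implies φ = U implies U = U
φ or (φ implies φ) = U or U = U
φ implies (φ or (φ implies φ)) = U implies U = U
U ∉ {⊤}.

No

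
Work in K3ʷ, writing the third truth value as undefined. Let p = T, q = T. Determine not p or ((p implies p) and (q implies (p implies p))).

not p = not T = F
p implies p = T implies T = T
p implies p = T implies T = T
q implies (p implies p) = T implies T = T
(p implies p) and (q implies (p implies p)) = T and T = T
not p or ((p implies p) and (q implies (p implies p))) = F or T = T

T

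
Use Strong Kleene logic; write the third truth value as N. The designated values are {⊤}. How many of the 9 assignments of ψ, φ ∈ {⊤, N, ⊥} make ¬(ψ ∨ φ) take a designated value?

1

Designated under: (ψ=⊥, φ=⊥).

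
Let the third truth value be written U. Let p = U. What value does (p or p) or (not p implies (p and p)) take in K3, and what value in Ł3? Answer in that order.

In K3: p or p = U or U = U
not p = not U = U
p and p = U and U = U
not p implies (p and p) = U implies U = U  [not U or U]
(p or p) or (not p implies (p and p)) = U or U = U
In Ł3: p or p = U or U = U
not p = not U = U
p and p = U and U = U
not p implies (p and p) = U implies U = 1  [min(1, 1−½+½)]
(p or p) or (not p implies (p and p)) = U or 1 = 1
They differ because K3 and Ł3 treat U differently under implication.

U; 1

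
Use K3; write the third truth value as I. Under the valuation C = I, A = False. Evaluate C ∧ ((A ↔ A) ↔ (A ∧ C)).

False

A ↔ A = False ↔ False = True
A ∧ C = False ∧ I = False
(A ↔ A) ↔ (A ∧ C) = True ↔ False = False
C ∧ ((A ↔ A) ↔ (A ∧ C)) = I ∧ False = False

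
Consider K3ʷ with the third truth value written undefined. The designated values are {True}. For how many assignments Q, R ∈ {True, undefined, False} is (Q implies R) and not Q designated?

Designated under: (Q=False, R=True); (Q=False, R=False).

2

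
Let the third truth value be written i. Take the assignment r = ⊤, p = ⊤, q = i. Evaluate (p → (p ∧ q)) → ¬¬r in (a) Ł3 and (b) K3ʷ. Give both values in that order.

In Ł3: p ∧ q = ⊤ ∧ i = i
p → (p ∧ q) = ⊤ → i = i  [min(1, 1−1+½)]
¬r = ¬⊤ = ⊥
¬¬r = ¬⊥ = ⊤
(p → (p ∧ q)) → ¬¬r = i → ⊤ = ⊤
In K3ʷ: p ∧ q = ⊤ ∧ i = i
p → (p ∧ q) = ⊤ → i = i  [any arg is the third value ⇒ result is the third value]
¬r = ¬⊤ = ⊥
¬¬r = ¬⊥ = ⊤
(p → (p ∧ q)) → ¬¬r = i → ⊤ = i
They differ because Ł3 and K3ʷ treat i differently under the binary connectives.

⊤; i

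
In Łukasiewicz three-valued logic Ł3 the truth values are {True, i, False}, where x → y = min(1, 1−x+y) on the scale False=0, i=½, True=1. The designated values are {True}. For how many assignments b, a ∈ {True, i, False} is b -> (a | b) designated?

9

Of the 9 assignments, 9 give a value in {True}.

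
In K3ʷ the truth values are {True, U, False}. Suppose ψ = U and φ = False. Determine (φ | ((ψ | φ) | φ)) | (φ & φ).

ψ | φ = U | False = U
(ψ | φ) | φ = U | False = U
φ | ((ψ | φ) | φ) = False | U = U
φ & φ = False & False = False
(φ | ((ψ | φ) | φ)) | (φ & φ) = U | False = U

U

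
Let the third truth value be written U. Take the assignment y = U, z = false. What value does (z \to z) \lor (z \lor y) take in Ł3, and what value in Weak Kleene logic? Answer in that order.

true; U

In Ł3: z \to z = false \to false = true
z \lor y = false \lor U = U
(z \to z) \lor (z \lor y) = true \lor U = true
In Weak Kleene logic: z \to z = false \to false = true
z \lor y = false \lor U = U
(z \to z) \lor (z \lor y) = true \lor U = U
They differ because Ł3 and Weak Kleene logic treat U differently under the binary connectives.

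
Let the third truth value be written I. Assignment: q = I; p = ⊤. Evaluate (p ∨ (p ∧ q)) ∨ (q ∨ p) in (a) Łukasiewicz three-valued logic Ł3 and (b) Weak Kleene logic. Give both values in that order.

In Łukasiewicz three-valued logic Ł3: p ∧ q = ⊤ ∧ I = I
p ∨ (p ∧ q) = ⊤ ∨ I = ⊤
q ∨ p = I ∨ ⊤ = ⊤
(p ∨ (p ∧ q)) ∨ (q ∨ p) = ⊤ ∨ ⊤ = ⊤
In Weak Kleene logic: p ∧ q = ⊤ ∧ I = I
p ∨ (p ∧ q) = ⊤ ∨ I = I
q ∨ p = I ∨ ⊤ = I
(p ∨ (p ∧ q)) ∨ (q ∨ p) = I ∨ I = I
They differ because Łukasiewicz three-valued logic Ł3 and Weak Kleene logic treat I differently under the binary connectives.

⊤; I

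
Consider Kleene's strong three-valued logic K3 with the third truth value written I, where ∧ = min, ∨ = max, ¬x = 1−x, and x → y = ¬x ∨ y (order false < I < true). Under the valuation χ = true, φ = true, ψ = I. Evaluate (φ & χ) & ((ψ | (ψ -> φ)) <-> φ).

φ & χ = true & true = true
ψ -> φ = I -> true = true
ψ | (ψ -> φ) = I | true = true
(ψ | (ψ -> φ)) <-> φ = true <-> true = true
(φ & χ) & ((ψ | (ψ -> φ)) <-> φ) = true & true = true

true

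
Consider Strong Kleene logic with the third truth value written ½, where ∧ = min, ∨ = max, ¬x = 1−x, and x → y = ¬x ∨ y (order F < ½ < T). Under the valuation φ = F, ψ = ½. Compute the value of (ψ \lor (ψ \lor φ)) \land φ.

F

ψ \lor φ = ½ \lor F = ½
ψ \lor (ψ \lor φ) = ½ \lor ½ = ½
(ψ \lor (ψ \lor φ)) \land φ = ½ \land F = F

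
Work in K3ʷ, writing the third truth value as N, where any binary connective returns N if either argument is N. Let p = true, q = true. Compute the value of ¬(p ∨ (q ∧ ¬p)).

¬p = ¬true = false
q ∧ ¬p = true ∧ false = false
p ∨ (q ∧ ¬p) = true ∨ false = true
¬(p ∨ (q ∧ ¬p)) = ¬true = false

false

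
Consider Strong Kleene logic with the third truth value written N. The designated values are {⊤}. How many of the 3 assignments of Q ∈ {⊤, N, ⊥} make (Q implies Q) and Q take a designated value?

Q=⊤: ⊤ ✓
Q=N: N ·
Q=⊥: ⊥ ·

1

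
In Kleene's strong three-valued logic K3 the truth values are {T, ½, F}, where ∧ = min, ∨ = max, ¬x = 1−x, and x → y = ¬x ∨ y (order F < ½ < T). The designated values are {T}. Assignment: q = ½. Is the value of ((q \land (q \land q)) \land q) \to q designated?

q \land q = ½ \land ½ = ½
q \land (q \land q) = ½ \land ½ = ½
(q \land (q \land q)) \land q = ½ \land ½ = ½
((q \land (q \land q)) \land q) \to q = ½ \to ½ = ½  [\lnot ½ \lor ½]
½ ∉ {T}.

No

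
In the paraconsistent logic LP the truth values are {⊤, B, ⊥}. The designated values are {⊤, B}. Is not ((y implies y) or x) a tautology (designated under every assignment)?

Countermodel: y=⊤, x=⊤ gives ⊥, which is not designated.

No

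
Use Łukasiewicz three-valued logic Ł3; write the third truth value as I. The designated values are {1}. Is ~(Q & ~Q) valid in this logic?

No

Countermodel: Q=I gives I, which is not designated.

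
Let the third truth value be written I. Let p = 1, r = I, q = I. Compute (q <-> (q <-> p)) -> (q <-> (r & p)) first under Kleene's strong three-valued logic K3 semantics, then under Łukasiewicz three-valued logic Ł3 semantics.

I; 1

In Kleene's strong three-valued logic K3: q <-> p = I <-> 1 = I
q <-> (q <-> p) = I <-> I = I
r & p = I & 1 = I
q <-> (r & p) = I <-> I = I
(q <-> (q <-> p)) -> (q <-> (r & p)) = I -> I = I
In Łukasiewicz three-valued logic Ł3: q <-> p = I <-> 1 = I  [1 − |½−1|]
q <-> (q <-> p) = I <-> I = 1
r & p = I & 1 = I
q <-> (r & p) = I <-> I = 1
(q <-> (q <-> p)) -> (q <-> (r & p)) = 1 -> 1 = 1
They differ because Kleene's strong three-valued logic K3 and Łukasiewicz three-valued logic Ł3 treat I differently under implication.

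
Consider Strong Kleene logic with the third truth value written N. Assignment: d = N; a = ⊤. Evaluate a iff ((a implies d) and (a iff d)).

a implies d = ⊤ implies N = N  [not ⊤ or N]
a iff d = ⊤ iff N = N
(a implies d) and (a iff d) = N and N = N
a iff ((a implies d) and (a iff d)) = ⊤ iff N = N

N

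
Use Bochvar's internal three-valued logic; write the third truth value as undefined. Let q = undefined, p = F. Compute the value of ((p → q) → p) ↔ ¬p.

p → q = F → undefined = undefined  [any arg is the third value ⇒ result is the third value]
(p → q) → p = undefined → F = undefined
¬p = ¬F = T
((p → q) → p) ↔ ¬p = undefined ↔ T = undefined

undefined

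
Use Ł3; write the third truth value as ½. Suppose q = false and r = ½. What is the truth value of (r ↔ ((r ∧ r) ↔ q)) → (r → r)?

true

r ∧ r = ½ ∧ ½ = ½
(r ∧ r) ↔ q = ½ ↔ false = ½  [1 − |½−0|]
r ↔ ((r ∧ r) ↔ q) = ½ ↔ ½ = true
r → r = ½ → ½ = true
(r ↔ ((r ∧ r) ↔ q)) → (r → r) = true → true = true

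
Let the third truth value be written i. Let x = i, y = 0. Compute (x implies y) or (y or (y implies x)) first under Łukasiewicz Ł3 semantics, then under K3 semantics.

1; 1

In Łukasiewicz Ł3: x implies y = i implies 0 = i  [min(1, 1−½+0)]
y implies x = 0 implies i = 1
y or (y implies x) = 0 or 1 = 1
(x implies y) or (y or (y implies x)) = i or 1 = 1
In K3: x implies y = i implies 0 = i  [not i or 0]
y implies x = 0 implies i = 1
y or (y implies x) = 0 or 1 = 1
(x implies y) or (y or (y implies x)) = i or 1 = 1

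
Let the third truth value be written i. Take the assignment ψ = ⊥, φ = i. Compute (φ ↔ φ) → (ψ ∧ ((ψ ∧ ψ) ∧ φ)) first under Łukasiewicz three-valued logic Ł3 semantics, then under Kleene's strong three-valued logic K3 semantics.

⊥; i

In Łukasiewicz three-valued logic Ł3: φ ↔ φ = i ↔ i = ⊤  [1 − |½−½|]
ψ ∧ ψ = ⊥ ∧ ⊥ = ⊥
(ψ ∧ ψ) ∧ φ = ⊥ ∧ i = ⊥
ψ ∧ ((ψ ∧ ψ) ∧ φ) = ⊥ ∧ ⊥ = ⊥
(φ ↔ φ) → (ψ ∧ ((ψ ∧ ψ) ∧ φ)) = ⊤ → ⊥ = ⊥
In Kleene's strong three-valued logic K3: φ ↔ φ = i ↔ i = i
ψ ∧ ψ = ⊥ ∧ ⊥ = ⊥
(ψ ∧ ψ) ∧ φ = ⊥ ∧ i = ⊥
ψ ∧ ((ψ ∧ ψ) ∧ φ) = ⊥ ∧ ⊥ = ⊥
(φ ↔ φ) → (ψ ∧ ((ψ ∧ ψ) ∧ φ)) = i → ⊥ = i
They differ because Łukasiewicz three-valued logic Ł3 and Kleene's strong three-valued logic K3 treat i differently under implication.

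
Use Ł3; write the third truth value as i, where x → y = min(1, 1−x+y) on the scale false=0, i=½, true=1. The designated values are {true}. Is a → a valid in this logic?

Every assignment of a over {true, i, false} gives a value in {true}.
In particular, with a=i: a → a = true.

Yes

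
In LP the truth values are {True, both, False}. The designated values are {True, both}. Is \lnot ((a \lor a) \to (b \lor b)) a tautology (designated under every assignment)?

No

Countermodel: a=True, b=True gives False, which is not designated.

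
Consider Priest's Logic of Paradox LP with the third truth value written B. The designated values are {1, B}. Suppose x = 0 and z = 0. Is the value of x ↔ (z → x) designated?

z → x = 0 → 0 = 1
x ↔ (z → x) = 0 ↔ 1 = 0
0 ∉ {1, B}.

No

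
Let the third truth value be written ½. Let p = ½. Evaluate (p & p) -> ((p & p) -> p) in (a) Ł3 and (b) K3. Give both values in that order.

true; ½

In Ł3: p & p = ½ & ½ = ½
p & p = ½ & ½ = ½
(p & p) -> p = ½ -> ½ = true  [min(1, 1−½+½)]
(p & p) -> ((p & p) -> p) = ½ -> true = true
In K3: p & p = ½ & ½ = ½
p & p = ½ & ½ = ½
(p & p) -> p = ½ -> ½ = ½  [~½ | ½]
(p & p) -> ((p & p) -> p) = ½ -> ½ = ½
They differ because Ł3 and K3 treat ½ differently under implication.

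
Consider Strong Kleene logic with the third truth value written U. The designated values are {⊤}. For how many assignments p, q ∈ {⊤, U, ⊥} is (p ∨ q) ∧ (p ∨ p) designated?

3

Designated under: (p=⊤, q=⊤); (p=⊤, q=U); (p=⊤, q=⊥).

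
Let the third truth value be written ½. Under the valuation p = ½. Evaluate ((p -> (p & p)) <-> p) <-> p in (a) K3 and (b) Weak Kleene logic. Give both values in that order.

In K3: p & p = ½ & ½ = ½
p -> (p & p) = ½ -> ½ = ½
(p -> (p & p)) <-> p = ½ <-> ½ = ½
((p -> (p & p)) <-> p) <-> p = ½ <-> ½ = ½
In Weak Kleene logic: p & p = ½ & ½ = ½
p -> (p & p) = ½ -> ½ = ½  [any arg is the third value ⇒ result is the third value]
(p -> (p & p)) <-> p = ½ <-> ½ = ½
((p -> (p & p)) <-> p) <-> p = ½ <-> ½ = ½

½; ½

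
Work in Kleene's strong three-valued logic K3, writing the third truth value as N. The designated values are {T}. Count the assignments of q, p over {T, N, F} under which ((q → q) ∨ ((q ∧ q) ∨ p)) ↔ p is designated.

Designated under: (q=T, p=T); (q=N, p=T); (q=F, p=T).

3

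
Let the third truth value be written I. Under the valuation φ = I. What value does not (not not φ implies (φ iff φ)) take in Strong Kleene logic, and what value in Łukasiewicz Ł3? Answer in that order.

I; 0

In Strong Kleene logic: not φ = not I = I
not not φ = not I = I
φ iff φ = I iff I = I
not not φ implies (φ iff φ) = I implies I = I  [not I or I]
not (not not φ implies (φ iff φ)) = not I = I
In Łukasiewicz Ł3: not φ = not I = I
not not φ = not I = I
φ iff φ = I iff I = 1  [1 − |½−½|]
not not φ implies (φ iff φ) = I implies 1 = 1
not (not not φ implies (φ iff φ)) = not 1 = 0
They differ because Strong Kleene logic and Łukasiewicz Ł3 treat I differently under implication.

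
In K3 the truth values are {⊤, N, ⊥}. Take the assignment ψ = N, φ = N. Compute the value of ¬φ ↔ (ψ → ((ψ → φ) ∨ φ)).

¬φ = ¬N = N
ψ → φ = N → N = N  [¬N ∨ N]
(ψ → φ) ∨ φ = N ∨ N = N
ψ → ((ψ → φ) ∨ φ) = N → N = N
¬φ ↔ (ψ → ((ψ → φ) ∨ φ)) = N ↔ N = N

N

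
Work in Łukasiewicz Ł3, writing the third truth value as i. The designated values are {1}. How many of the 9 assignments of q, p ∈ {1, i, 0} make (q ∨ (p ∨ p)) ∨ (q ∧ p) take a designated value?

Of the 9 assignments, 5 give a value in {1}.

5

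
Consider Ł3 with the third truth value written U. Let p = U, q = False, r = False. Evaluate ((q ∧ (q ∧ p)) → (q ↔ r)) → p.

U

q ∧ p = False ∧ U = False
q ∧ (q ∧ p) = False ∧ False = False
q ↔ r = False ↔ False = True
(q ∧ (q ∧ p)) → (q ↔ r) = False → True = True
((q ∧ (q ∧ p)) → (q ↔ r)) → p = True → U = U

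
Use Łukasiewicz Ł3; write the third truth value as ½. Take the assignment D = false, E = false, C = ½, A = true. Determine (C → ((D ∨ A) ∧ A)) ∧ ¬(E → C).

false

D ∨ A = false ∨ true = true
(D ∨ A) ∧ A = true ∧ true = true
C → ((D ∨ A) ∧ A) = ½ → true = true
E → C = false → ½ = true
¬(E → C) = ¬true = false
(C → ((D ∨ A) ∧ A)) ∧ ¬(E → C) = true ∧ false = false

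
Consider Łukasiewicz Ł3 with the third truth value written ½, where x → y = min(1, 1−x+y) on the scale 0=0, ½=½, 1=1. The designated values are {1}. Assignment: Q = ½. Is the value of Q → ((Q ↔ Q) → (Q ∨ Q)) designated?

Q ↔ Q = ½ ↔ ½ = 1  [1 − |½−½|]
Q ∨ Q = ½ ∨ ½ = ½
(Q ↔ Q) → (Q ∨ Q) = 1 → ½ = ½
Q → ((Q ↔ Q) → (Q ∨ Q)) = ½ → ½ = 1
1 ∈ {1}.

Yes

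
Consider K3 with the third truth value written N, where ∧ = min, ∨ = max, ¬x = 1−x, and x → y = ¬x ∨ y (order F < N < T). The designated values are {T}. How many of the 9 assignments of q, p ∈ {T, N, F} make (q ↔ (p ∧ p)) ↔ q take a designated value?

2

Designated under: (q=T, p=T); (q=F, p=T).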